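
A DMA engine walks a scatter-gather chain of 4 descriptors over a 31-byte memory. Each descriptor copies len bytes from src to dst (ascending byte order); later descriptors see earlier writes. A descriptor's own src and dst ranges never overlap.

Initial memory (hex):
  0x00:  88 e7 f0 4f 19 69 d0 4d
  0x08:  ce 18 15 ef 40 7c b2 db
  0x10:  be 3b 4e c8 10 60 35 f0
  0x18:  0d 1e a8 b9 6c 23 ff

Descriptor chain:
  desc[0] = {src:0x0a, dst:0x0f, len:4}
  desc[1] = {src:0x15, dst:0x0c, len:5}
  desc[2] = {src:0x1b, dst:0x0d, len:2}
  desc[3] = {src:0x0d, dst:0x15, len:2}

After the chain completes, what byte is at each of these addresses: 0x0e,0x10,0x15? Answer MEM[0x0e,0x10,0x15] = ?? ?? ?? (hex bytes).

D0: mem[0x0f..0x12] <- [15 ef 40 7c]
D1: mem[0x0c..0x10] <- [60 35 f0 0d 1e]
D2: mem[0x0d..0x0e] <- [b9 6c]
D3: mem[0x15..0x16] <- [b9 6c]
query mem[0x0e]=0x6c, mem[0x10]=0x1e, mem[0x15]=0xb9

MEM[0x0e,0x10,0x15] = 6c 1e b9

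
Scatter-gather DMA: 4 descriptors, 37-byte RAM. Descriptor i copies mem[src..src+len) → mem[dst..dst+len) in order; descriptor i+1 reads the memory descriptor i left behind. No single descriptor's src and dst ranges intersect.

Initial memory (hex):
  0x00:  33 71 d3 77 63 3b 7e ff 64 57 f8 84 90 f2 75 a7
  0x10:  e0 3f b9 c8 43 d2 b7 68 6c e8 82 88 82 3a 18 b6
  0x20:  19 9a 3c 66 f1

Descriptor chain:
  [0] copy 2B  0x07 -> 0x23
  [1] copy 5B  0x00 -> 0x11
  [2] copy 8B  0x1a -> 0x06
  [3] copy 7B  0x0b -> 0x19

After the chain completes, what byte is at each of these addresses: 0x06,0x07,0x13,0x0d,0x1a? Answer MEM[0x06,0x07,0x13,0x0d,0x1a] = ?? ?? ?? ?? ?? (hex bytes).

  after D0: wrote 2B at 0x23 = ff64
  after D1: wrote 5B at 0x11 = 3371d37763
  after D2: wrote 8B at 0x06 = 8288823a18b6199a
  after D3: wrote 7B at 0x19 = b6199a75a7e033
query mem[0x06]=0x82, mem[0x07]=0x88, mem[0x13]=0xd3, mem[0x0d]=0x9a, mem[0x1a]=0x19

MEM[0x06,0x07,0x13,0x0d,0x1a] = 82 88 d3 9a 19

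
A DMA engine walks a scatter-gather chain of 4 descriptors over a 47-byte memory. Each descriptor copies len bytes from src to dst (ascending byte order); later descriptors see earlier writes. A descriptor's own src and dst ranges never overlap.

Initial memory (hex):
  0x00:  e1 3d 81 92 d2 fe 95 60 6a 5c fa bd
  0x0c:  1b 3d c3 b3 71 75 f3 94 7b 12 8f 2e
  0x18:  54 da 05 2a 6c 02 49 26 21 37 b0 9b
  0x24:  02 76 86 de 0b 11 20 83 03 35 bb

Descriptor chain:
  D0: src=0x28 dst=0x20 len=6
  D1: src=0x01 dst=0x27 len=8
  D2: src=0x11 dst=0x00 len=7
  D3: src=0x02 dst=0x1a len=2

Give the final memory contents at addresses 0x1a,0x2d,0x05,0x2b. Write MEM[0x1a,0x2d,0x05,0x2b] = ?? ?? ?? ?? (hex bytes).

MEM[0x1a,0x2d,0x05,0x2b] = 94 60 8f fe

#0 dst[0x20+6] := {0x0b,0x11,0x20,0x83,0x03,0x35}
#1 dst[0x27+8] := {0x3d,0x81,0x92,0xd2,0xfe,0x95,0x60,0x6a}
#2 dst[0x00+7] := {0x75,0xf3,0x94,0x7b,0x12,0x8f,0x2e}
#3 dst[0x1a+2] := {0x94,0x7b}
query mem[0x1a]=0x94, mem[0x2d]=0x60, mem[0x05]=0x8f, mem[0x2b]=0xfe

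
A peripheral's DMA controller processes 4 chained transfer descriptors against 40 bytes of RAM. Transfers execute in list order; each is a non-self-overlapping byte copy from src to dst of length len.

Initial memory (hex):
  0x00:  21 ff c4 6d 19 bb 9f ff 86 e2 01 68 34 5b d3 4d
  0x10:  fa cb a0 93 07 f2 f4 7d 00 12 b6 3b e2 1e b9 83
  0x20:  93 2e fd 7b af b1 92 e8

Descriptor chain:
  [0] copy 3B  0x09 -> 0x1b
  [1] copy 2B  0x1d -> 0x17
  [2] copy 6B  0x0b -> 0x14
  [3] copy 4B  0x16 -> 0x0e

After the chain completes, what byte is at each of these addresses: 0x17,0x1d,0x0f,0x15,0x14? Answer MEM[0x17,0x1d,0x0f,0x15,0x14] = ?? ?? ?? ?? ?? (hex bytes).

D0: mem[0x1b..0x1d] <- [e2 01 68]
D1: mem[0x17..0x18] <- [68 b9]
D2: mem[0x14..0x19] <- [68 34 5b d3 4d fa]
D3: mem[0x0e..0x11] <- [5b d3 4d fa]
query mem[0x17]=0xd3, mem[0x1d]=0x68, mem[0x0f]=0xd3, mem[0x15]=0x34, mem[0x14]=0x68

MEM[0x17,0x1d,0x0f,0x15,0x14] = d3 68 d3 34 68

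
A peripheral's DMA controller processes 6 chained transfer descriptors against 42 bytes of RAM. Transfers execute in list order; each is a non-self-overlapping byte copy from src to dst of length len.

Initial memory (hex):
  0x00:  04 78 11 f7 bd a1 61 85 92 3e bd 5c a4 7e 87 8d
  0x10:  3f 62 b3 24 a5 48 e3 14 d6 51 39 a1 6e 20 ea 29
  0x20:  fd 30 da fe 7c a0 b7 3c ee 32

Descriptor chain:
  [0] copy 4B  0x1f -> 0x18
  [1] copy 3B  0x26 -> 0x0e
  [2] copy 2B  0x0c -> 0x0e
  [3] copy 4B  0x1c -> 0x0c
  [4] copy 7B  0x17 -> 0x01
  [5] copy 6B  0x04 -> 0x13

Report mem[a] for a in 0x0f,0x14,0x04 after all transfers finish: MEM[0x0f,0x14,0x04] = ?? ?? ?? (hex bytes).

[0] 0x1f->0x18 len=4 : 29 fd 30 da
[1] 0x26->0x0e len=3 : b7 3c ee
[2] 0x0c->0x0e len=2 : a4 7e
[3] 0x1c->0x0c len=4 : 6e 20 ea 29
[4] 0x17->0x01 len=7 : 14 29 fd 30 da 6e 20
[5] 0x04->0x13 len=6 : 30 da 6e 20 92 3e
query mem[0x0f]=0x29, mem[0x14]=0xda, mem[0x04]=0x30

MEM[0x0f,0x14,0x04] = 29 da 30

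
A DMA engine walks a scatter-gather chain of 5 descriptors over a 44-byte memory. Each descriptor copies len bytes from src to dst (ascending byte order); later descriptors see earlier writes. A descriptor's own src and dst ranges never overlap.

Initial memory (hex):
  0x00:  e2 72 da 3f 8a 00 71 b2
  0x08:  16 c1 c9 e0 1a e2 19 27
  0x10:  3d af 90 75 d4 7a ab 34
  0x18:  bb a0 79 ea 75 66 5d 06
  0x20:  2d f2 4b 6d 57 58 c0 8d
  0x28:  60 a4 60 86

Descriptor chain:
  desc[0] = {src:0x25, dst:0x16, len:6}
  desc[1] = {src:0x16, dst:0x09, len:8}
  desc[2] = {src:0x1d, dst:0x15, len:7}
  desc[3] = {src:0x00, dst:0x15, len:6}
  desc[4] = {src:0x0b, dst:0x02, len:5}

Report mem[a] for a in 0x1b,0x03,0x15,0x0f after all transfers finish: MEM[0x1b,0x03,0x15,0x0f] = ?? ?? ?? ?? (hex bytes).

#0 dst[0x16+6] := {0x58,0xc0,0x8d,0x60,0xa4,0x60}
#1 dst[0x09+8] := {0x58,0xc0,0x8d,0x60,0xa4,0x60,0x75,0x66}
#2 dst[0x15+7] := {0x66,0x5d,0x06,0x2d,0xf2,0x4b,0x6d}
#3 dst[0x15+6] := {0xe2,0x72,0xda,0x3f,0x8a,0x00}
#4 dst[0x02+5] := {0x8d,0x60,0xa4,0x60,0x75}
query mem[0x1b]=0x6d, mem[0x03]=0x60, mem[0x15]=0xe2, mem[0x0f]=0x75

MEM[0x1b,0x03,0x15,0x0f] = 6d 60 e2 75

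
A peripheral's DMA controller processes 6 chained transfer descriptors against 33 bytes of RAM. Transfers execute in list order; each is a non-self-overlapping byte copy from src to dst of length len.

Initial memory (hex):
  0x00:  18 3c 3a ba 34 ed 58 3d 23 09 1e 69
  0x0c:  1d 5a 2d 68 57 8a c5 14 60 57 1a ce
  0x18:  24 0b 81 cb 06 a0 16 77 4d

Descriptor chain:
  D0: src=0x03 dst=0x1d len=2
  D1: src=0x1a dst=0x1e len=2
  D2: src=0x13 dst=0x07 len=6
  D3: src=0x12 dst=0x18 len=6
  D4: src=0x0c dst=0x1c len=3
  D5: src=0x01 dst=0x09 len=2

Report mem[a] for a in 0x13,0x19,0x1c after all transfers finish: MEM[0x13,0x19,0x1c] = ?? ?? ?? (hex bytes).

MEM[0x13,0x19,0x1c] = 14 14 24

[0] 0x03->0x1d len=2 : ba 34
[1] 0x1a->0x1e len=2 : 81 cb
[2] 0x13->0x07 len=6 : 14 60 57 1a ce 24
[3] 0x12->0x18 len=6 : c5 14 60 57 1a ce
[4] 0x0c->0x1c len=3 : 24 5a 2d
[5] 0x01->0x09 len=2 : 3c 3a
query mem[0x13]=0x14, mem[0x19]=0x14, mem[0x1c]=0x24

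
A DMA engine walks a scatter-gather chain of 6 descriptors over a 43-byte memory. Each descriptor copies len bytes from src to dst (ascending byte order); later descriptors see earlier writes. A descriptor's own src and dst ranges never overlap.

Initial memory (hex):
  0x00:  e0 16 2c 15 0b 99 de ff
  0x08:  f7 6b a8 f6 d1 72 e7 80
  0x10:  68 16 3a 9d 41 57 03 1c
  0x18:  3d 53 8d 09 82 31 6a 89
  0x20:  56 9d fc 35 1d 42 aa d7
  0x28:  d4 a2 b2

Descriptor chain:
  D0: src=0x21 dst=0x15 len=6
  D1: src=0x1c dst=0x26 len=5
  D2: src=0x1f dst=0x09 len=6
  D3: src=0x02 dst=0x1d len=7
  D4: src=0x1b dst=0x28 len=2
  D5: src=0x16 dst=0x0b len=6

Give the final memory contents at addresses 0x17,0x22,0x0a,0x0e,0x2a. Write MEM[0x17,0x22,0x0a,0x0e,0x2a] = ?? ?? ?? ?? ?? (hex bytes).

[0] 0x21->0x15 len=6 : 9d fc 35 1d 42 aa
[1] 0x1c->0x26 len=5 : 82 31 6a 89 56
[2] 0x1f->0x09 len=6 : 89 56 9d fc 35 1d
[3] 0x02->0x1d len=7 : 2c 15 0b 99 de ff f7
[4] 0x1b->0x28 len=2 : 09 82
[5] 0x16->0x0b len=6 : fc 35 1d 42 aa 09
query mem[0x17]=0x35, mem[0x22]=0xff, mem[0x0a]=0x56, mem[0x0e]=0x42, mem[0x2a]=0x56

MEM[0x17,0x22,0x0a,0x0e,0x2a] = 35 ff 56 42 56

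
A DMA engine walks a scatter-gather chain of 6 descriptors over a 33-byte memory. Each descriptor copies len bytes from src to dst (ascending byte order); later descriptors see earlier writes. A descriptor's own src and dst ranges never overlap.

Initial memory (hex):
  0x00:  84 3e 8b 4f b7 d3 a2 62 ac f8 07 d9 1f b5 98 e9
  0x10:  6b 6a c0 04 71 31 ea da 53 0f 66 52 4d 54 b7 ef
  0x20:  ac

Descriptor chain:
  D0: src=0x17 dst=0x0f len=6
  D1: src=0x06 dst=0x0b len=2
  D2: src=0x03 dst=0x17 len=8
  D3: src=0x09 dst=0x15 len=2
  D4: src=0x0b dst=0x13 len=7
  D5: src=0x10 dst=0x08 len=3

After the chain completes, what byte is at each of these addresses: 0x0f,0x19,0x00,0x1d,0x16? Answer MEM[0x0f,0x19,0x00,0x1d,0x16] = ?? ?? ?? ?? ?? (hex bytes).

MEM[0x0f,0x19,0x00,0x1d,0x16] = da 0f 84 f8 98

#0 dst[0x0f+6] := {0xda,0x53,0x0f,0x66,0x52,0x4d}
#1 dst[0x0b+2] := {0xa2,0x62}
#2 dst[0x17+8] := {0x4f,0xb7,0xd3,0xa2,0x62,0xac,0xf8,0x07}
#3 dst[0x15+2] := {0xf8,0x07}
#4 dst[0x13+7] := {0xa2,0x62,0xb5,0x98,0xda,0x53,0x0f}
#5 dst[0x08+3] := {0x53,0x0f,0x66}
query mem[0x0f]=0xda, mem[0x19]=0x0f, mem[0x00]=0x84, mem[0x1d]=0xf8, mem[0x16]=0x98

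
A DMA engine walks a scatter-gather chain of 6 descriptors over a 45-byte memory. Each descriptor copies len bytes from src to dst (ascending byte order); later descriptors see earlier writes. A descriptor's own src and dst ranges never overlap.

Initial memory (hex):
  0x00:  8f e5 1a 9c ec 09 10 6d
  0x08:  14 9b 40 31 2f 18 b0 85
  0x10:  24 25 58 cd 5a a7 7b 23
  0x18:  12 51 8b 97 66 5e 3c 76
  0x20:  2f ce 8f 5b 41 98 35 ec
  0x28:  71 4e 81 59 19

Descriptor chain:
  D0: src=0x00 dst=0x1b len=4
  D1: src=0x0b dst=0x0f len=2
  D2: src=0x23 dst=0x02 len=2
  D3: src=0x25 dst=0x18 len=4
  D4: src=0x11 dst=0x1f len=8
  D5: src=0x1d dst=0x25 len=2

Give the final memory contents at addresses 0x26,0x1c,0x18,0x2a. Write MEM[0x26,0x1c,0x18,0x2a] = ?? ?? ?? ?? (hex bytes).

MEM[0x26,0x1c,0x18,0x2a] = 9c e5 98 81

#0 dst[0x1b+4] := {0x8f,0xe5,0x1a,0x9c}
#1 dst[0x0f+2] := {0x31,0x2f}
#2 dst[0x02+2] := {0x5b,0x41}
#3 dst[0x18+4] := {0x98,0x35,0xec,0x71}
#4 dst[0x1f+8] := {0x25,0x58,0xcd,0x5a,0xa7,0x7b,0x23,0x98}
#5 dst[0x25+2] := {0x1a,0x9c}
query mem[0x26]=0x9c, mem[0x1c]=0xe5, mem[0x18]=0x98, mem[0x2a]=0x81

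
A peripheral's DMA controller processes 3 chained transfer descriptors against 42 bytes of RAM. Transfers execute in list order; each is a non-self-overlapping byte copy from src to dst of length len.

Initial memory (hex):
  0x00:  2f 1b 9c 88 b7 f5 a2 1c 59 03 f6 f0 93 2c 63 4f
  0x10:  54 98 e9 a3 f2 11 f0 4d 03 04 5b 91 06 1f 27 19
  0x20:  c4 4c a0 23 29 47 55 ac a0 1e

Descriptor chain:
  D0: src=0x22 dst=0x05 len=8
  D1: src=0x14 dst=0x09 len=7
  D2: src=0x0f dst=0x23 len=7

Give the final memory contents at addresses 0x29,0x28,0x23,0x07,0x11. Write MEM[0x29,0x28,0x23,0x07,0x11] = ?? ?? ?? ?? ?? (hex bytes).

MEM[0x29,0x28,0x23,0x07,0x11] = 11 f2 5b 29 98

[0] 0x22->0x05 len=8 : a0 23 29 47 55 ac a0 1e
[1] 0x14->0x09 len=7 : f2 11 f0 4d 03 04 5b
[2] 0x0f->0x23 len=7 : 5b 54 98 e9 a3 f2 11
query mem[0x29]=0x11, mem[0x28]=0xf2, mem[0x23]=0x5b, mem[0x07]=0x29, mem[0x11]=0x98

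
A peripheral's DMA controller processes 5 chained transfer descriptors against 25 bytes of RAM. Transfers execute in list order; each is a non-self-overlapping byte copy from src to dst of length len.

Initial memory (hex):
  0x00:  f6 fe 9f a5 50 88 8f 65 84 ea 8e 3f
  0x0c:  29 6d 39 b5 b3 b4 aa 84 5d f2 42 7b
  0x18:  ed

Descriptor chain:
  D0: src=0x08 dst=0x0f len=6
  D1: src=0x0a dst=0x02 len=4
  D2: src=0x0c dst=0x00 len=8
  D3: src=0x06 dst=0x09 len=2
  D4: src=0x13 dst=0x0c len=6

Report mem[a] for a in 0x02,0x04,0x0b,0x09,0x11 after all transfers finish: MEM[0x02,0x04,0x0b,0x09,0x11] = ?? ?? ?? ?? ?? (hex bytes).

#0 dst[0x0f+6] := {0x84,0xea,0x8e,0x3f,0x29,0x6d}
#1 dst[0x02+4] := {0x8e,0x3f,0x29,0x6d}
#2 dst[0x00+8] := {0x29,0x6d,0x39,0x84,0xea,0x8e,0x3f,0x29}
#3 dst[0x09+2] := {0x3f,0x29}
#4 dst[0x0c+6] := {0x29,0x6d,0xf2,0x42,0x7b,0xed}
query mem[0x02]=0x39, mem[0x04]=0xea, mem[0x0b]=0x3f, mem[0x09]=0x3f, mem[0x11]=0xed

MEM[0x02,0x04,0x0b,0x09,0x11] = 39 ea 3f 3f ed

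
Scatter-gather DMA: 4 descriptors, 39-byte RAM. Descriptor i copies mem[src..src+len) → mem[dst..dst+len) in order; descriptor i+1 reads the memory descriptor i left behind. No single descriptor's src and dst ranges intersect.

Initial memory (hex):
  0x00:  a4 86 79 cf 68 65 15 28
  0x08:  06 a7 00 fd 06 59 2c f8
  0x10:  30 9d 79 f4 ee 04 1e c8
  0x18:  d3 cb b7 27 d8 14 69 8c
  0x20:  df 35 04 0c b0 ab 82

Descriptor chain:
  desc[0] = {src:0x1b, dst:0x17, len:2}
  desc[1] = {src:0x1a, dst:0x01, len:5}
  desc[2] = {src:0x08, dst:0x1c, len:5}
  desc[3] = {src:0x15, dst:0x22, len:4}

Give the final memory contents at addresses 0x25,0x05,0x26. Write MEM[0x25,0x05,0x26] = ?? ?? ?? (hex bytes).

MEM[0x25,0x05,0x26] = d8 69 82

  after D0: wrote 2B at 0x17 = 27d8
  after D1: wrote 5B at 0x01 = b727d81469
  after D2: wrote 5B at 0x1c = 06a700fd06
  after D3: wrote 4B at 0x22 = 041e27d8
query mem[0x25]=0xd8, mem[0x05]=0x69, mem[0x26]=0x82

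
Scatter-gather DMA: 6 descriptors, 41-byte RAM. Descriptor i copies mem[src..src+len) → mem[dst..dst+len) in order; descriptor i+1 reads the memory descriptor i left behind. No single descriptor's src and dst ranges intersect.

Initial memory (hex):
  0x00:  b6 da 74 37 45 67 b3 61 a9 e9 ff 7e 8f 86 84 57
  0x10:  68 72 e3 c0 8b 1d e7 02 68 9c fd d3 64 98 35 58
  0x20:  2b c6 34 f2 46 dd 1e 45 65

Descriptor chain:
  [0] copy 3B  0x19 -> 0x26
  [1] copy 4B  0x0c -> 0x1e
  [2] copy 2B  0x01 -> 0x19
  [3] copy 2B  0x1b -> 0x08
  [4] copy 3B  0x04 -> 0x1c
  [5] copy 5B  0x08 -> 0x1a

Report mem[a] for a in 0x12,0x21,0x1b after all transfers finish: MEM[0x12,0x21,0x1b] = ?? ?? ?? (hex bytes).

#0 dst[0x26+3] := {0x9c,0xfd,0xd3}
#1 dst[0x1e+4] := {0x8f,0x86,0x84,0x57}
#2 dst[0x19+2] := {0xda,0x74}
#3 dst[0x08+2] := {0xd3,0x64}
#4 dst[0x1c+3] := {0x45,0x67,0xb3}
#5 dst[0x1a+5] := {0xd3,0x64,0xff,0x7e,0x8f}
query mem[0x12]=0xe3, mem[0x21]=0x57, mem[0x1b]=0x64

MEM[0x12,0x21,0x1b] = e3 57 64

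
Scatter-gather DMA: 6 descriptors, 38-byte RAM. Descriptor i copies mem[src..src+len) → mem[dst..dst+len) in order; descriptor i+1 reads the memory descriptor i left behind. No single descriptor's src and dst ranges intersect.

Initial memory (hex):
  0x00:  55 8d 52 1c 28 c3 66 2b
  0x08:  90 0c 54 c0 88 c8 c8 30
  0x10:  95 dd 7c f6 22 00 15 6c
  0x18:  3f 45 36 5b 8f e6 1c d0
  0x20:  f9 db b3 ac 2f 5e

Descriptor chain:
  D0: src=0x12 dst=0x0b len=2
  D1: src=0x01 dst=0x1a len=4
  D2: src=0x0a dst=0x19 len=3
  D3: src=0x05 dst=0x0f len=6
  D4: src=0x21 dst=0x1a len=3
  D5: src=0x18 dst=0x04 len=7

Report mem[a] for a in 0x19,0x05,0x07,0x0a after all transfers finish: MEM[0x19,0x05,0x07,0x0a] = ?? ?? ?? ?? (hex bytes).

[0] 0x12->0x0b len=2 : 7c f6
[1] 0x01->0x1a len=4 : 8d 52 1c 28
[2] 0x0a->0x19 len=3 : 54 7c f6
[3] 0x05->0x0f len=6 : c3 66 2b 90 0c 54
[4] 0x21->0x1a len=3 : db b3 ac
[5] 0x18->0x04 len=7 : 3f 54 db b3 ac 28 1c
query mem[0x19]=0x54, mem[0x05]=0x54, mem[0x07]=0xb3, mem[0x0a]=0x1c

MEM[0x19,0x05,0x07,0x0a] = 54 54 b3 1c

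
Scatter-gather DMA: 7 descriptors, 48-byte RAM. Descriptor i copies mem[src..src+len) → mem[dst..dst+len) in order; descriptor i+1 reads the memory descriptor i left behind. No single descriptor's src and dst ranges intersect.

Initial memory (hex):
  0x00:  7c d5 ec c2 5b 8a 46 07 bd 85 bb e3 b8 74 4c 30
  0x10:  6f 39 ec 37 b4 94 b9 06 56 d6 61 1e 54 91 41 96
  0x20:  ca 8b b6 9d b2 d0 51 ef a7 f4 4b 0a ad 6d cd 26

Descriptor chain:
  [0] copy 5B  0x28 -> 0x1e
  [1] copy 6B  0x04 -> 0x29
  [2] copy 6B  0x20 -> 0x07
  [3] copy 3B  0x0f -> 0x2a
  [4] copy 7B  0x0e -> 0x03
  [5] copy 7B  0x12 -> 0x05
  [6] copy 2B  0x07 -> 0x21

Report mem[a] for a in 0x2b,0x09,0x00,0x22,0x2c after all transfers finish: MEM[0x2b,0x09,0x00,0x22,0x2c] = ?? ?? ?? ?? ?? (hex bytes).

  after D0: wrote 5B at 0x1e = a7f44b0aad
  after D1: wrote 6B at 0x29 = 5b8a4607bd85
  after D2: wrote 6B at 0x07 = 4b0aad9db2d0
  after D3: wrote 3B at 0x2a = 306f39
  after D4: wrote 7B at 0x03 = 4c306f39ec37b4
  after D5: wrote 7B at 0x05 = ec37b494b90656
  after D6: wrote 2B at 0x21 = b494
query mem[0x2b]=0x6f, mem[0x09]=0xb9, mem[0x00]=0x7c, mem[0x22]=0x94, mem[0x2c]=0x39

MEM[0x2b,0x09,0x00,0x22,0x2c] = 6f b9 7c 94 39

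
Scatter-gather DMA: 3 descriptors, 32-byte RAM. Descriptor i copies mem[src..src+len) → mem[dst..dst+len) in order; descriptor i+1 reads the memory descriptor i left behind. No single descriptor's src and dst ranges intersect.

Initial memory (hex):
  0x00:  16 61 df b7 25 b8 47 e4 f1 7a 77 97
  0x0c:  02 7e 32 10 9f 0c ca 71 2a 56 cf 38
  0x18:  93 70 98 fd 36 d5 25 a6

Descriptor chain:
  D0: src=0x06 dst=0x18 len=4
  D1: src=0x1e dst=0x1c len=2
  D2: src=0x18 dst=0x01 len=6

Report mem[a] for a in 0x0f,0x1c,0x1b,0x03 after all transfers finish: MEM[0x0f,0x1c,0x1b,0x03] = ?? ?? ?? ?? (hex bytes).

MEM[0x0f,0x1c,0x1b,0x03] = 10 25 7a f1

#0 dst[0x18+4] := {0x47,0xe4,0xf1,0x7a}
#1 dst[0x1c+2] := {0x25,0xa6}
#2 dst[0x01+6] := {0x47,0xe4,0xf1,0x7a,0x25,0xa6}
query mem[0x0f]=0x10, mem[0x1c]=0x25, mem[0x1b]=0x7a, mem[0x03]=0xf1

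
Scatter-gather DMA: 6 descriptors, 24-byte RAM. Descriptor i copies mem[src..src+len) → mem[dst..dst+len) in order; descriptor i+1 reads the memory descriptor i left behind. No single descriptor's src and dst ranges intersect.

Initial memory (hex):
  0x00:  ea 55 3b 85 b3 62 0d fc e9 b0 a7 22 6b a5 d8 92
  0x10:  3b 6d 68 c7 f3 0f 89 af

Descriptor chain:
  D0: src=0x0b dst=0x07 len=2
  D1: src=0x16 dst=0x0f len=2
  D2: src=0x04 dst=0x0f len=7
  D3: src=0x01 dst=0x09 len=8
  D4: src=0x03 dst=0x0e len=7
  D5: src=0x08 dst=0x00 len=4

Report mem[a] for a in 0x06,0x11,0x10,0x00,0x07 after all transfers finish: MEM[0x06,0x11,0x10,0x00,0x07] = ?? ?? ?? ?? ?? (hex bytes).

MEM[0x06,0x11,0x10,0x00,0x07] = 0d 0d 62 6b 22

D0: mem[0x07..0x08] <- [22 6b]
D1: mem[0x0f..0x10] <- [89 af]
D2: mem[0x0f..0x15] <- [b3 62 0d 22 6b b0 a7]
D3: mem[0x09..0x10] <- [55 3b 85 b3 62 0d 22 6b]
D4: mem[0x0e..0x14] <- [85 b3 62 0d 22 6b 55]
D5: mem[0x00..0x03] <- [6b 55 3b 85]
query mem[0x06]=0x0d, mem[0x11]=0x0d, mem[0x10]=0x62, mem[0x00]=0x6b, mem[0x07]=0x22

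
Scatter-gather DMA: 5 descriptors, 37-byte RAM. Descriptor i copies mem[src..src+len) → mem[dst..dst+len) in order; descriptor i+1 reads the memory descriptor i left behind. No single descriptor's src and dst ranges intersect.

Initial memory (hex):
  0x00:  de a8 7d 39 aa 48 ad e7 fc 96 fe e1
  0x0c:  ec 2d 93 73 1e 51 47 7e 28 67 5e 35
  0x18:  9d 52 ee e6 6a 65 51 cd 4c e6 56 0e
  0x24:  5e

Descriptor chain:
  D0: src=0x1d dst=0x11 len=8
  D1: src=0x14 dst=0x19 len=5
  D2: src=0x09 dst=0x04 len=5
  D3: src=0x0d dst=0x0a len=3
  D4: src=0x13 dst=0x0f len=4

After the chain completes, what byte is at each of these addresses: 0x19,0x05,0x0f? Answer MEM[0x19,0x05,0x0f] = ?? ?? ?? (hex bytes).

MEM[0x19,0x05,0x0f] = 4c fe cd

#0 dst[0x11+8] := {0x65,0x51,0xcd,0x4c,0xe6,0x56,0x0e,0x5e}
#1 dst[0x19+5] := {0x4c,0xe6,0x56,0x0e,0x5e}
#2 dst[0x04+5] := {0x96,0xfe,0xe1,0xec,0x2d}
#3 dst[0x0a+3] := {0x2d,0x93,0x73}
#4 dst[0x0f+4] := {0xcd,0x4c,0xe6,0x56}
query mem[0x19]=0x4c, mem[0x05]=0xfe, mem[0x0f]=0xcd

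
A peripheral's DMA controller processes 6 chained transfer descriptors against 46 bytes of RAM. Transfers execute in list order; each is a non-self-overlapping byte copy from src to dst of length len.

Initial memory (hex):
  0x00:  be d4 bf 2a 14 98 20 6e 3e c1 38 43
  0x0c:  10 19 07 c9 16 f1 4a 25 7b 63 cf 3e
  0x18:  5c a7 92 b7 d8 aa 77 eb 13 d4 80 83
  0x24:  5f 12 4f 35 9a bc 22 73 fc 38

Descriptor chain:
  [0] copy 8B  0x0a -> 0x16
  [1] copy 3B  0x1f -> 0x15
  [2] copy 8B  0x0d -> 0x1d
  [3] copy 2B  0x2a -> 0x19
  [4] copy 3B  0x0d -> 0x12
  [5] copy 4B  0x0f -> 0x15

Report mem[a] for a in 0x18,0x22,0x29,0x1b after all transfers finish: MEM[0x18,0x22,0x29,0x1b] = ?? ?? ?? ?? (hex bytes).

#0 dst[0x16+8] := {0x38,0x43,0x10,0x19,0x07,0xc9,0x16,0xf1}
#1 dst[0x15+3] := {0xeb,0x13,0xd4}
#2 dst[0x1d+8] := {0x19,0x07,0xc9,0x16,0xf1,0x4a,0x25,0x7b}
#3 dst[0x19+2] := {0x22,0x73}
#4 dst[0x12+3] := {0x19,0x07,0xc9}
#5 dst[0x15+4] := {0xc9,0x16,0xf1,0x19}
query mem[0x18]=0x19, mem[0x22]=0x4a, mem[0x29]=0xbc, mem[0x1b]=0xc9

MEM[0x18,0x22,0x29,0x1b] = 19 4a bc c9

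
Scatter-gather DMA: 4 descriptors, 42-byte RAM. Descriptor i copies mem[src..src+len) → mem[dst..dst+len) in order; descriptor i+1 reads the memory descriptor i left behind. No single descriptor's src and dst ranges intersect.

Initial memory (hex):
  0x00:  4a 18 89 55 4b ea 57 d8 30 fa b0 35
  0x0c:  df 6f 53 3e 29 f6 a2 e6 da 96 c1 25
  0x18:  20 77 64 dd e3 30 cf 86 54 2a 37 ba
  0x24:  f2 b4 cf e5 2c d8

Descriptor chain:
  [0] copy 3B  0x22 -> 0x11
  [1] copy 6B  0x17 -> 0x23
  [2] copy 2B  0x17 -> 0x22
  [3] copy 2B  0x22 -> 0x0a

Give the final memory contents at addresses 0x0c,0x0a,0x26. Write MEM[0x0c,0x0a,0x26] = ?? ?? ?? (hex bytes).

D0: mem[0x11..0x13] <- [37 ba f2]
D1: mem[0x23..0x28] <- [25 20 77 64 dd e3]
D2: mem[0x22..0x23] <- [25 20]
D3: mem[0x0a..0x0b] <- [25 20]
query mem[0x0c]=0xdf, mem[0x0a]=0x25, mem[0x26]=0x64

MEM[0x0c,0x0a,0x26] = df 25 64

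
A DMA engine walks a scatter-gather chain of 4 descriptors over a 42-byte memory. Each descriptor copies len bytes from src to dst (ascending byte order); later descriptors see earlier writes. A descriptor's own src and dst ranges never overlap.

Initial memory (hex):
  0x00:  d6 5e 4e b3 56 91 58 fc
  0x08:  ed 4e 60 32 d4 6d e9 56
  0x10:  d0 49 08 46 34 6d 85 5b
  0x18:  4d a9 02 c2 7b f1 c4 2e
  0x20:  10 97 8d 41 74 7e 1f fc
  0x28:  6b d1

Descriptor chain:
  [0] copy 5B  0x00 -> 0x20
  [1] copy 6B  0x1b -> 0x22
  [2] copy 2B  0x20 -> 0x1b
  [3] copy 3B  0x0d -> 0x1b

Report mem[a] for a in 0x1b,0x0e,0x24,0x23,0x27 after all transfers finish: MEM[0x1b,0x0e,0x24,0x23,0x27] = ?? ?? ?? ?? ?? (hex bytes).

MEM[0x1b,0x0e,0x24,0x23,0x27] = 6d e9 f1 7b d6

[0] 0x00->0x20 len=5 : d6 5e 4e b3 56
[1] 0x1b->0x22 len=6 : c2 7b f1 c4 2e d6
[2] 0x20->0x1b len=2 : d6 5e
[3] 0x0d->0x1b len=3 : 6d e9 56
query mem[0x1b]=0x6d, mem[0x0e]=0xe9, mem[0x24]=0xf1, mem[0x23]=0x7b, mem[0x27]=0xd6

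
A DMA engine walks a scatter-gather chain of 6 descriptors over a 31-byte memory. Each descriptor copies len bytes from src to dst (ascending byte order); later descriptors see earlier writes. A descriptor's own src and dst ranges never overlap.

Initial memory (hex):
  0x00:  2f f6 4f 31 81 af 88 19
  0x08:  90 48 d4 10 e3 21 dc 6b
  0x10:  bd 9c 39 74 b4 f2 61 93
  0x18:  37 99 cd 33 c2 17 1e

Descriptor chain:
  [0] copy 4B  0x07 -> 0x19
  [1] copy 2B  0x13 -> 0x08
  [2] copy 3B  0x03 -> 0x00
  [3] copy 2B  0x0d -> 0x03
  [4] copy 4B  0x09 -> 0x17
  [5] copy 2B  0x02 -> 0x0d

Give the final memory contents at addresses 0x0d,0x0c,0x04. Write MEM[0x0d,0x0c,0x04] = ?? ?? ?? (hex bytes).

  after D0: wrote 4B at 0x19 = 199048d4
  after D1: wrote 2B at 0x08 = 74b4
  after D2: wrote 3B at 0x00 = 3181af
  after D3: wrote 2B at 0x03 = 21dc
  after D4: wrote 4B at 0x17 = b4d410e3
  after D5: wrote 2B at 0x0d = af21
query mem[0x0d]=0xaf, mem[0x0c]=0xe3, mem[0x04]=0xdc

MEM[0x0d,0x0c,0x04] = af e3 dc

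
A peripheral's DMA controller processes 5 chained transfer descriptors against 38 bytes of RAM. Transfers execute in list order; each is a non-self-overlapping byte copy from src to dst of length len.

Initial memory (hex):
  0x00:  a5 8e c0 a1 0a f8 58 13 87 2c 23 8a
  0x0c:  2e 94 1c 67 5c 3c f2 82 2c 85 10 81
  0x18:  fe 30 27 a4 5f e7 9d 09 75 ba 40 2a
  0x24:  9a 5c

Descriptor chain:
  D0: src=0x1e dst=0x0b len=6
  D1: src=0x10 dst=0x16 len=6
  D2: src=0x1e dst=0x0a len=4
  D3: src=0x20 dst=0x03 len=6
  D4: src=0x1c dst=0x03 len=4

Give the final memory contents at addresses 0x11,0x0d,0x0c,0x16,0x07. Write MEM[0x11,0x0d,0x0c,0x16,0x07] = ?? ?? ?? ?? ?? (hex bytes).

MEM[0x11,0x0d,0x0c,0x16,0x07] = 3c ba 75 2a 9a

#0 dst[0x0b+6] := {0x9d,0x09,0x75,0xba,0x40,0x2a}
#1 dst[0x16+6] := {0x2a,0x3c,0xf2,0x82,0x2c,0x85}
#2 dst[0x0a+4] := {0x9d,0x09,0x75,0xba}
#3 dst[0x03+6] := {0x75,0xba,0x40,0x2a,0x9a,0x5c}
#4 dst[0x03+4] := {0x5f,0xe7,0x9d,0x09}
query mem[0x11]=0x3c, mem[0x0d]=0xba, mem[0x0c]=0x75, mem[0x16]=0x2a, mem[0x07]=0x9a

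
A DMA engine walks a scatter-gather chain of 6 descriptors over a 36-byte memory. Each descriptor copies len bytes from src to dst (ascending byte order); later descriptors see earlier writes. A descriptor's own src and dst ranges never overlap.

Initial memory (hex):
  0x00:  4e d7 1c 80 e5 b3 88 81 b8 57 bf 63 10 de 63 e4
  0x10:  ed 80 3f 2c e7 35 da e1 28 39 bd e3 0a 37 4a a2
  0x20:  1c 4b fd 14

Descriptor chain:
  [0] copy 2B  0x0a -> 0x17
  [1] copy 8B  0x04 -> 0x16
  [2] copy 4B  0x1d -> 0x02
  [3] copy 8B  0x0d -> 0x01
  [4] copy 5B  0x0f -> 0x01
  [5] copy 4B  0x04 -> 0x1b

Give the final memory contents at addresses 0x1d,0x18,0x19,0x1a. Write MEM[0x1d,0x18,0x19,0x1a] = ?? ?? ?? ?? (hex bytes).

MEM[0x1d,0x18,0x19,0x1a] = 3f 88 81 b8

  after D0: wrote 2B at 0x17 = bf63
  after D1: wrote 8B at 0x16 = e5b38881b857bf63
  after D2: wrote 4B at 0x02 = 634aa21c
  after D3: wrote 8B at 0x01 = de63e4ed803f2ce7
  after D4: wrote 5B at 0x01 = e4ed803f2c
  after D5: wrote 4B at 0x1b = 3f2c3f2c
query mem[0x1d]=0x3f, mem[0x18]=0x88, mem[0x19]=0x81, mem[0x1a]=0xb8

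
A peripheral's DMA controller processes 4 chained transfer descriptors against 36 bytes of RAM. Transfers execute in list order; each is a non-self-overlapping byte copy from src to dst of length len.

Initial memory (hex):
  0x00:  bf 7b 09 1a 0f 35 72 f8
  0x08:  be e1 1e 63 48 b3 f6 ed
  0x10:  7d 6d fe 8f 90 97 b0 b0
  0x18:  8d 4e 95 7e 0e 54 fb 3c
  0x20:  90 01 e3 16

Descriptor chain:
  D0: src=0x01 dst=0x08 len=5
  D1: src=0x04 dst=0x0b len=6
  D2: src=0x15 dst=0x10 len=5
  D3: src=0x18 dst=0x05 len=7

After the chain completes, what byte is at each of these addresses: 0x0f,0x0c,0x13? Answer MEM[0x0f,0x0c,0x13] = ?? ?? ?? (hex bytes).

[0] 0x01->0x08 len=5 : 7b 09 1a 0f 35
[1] 0x04->0x0b len=6 : 0f 35 72 f8 7b 09
[2] 0x15->0x10 len=5 : 97 b0 b0 8d 4e
[3] 0x18->0x05 len=7 : 8d 4e 95 7e 0e 54 fb
query mem[0x0f]=0x7b, mem[0x0c]=0x35, mem[0x13]=0x8d

MEM[0x0f,0x0c,0x13] = 7b 35 8d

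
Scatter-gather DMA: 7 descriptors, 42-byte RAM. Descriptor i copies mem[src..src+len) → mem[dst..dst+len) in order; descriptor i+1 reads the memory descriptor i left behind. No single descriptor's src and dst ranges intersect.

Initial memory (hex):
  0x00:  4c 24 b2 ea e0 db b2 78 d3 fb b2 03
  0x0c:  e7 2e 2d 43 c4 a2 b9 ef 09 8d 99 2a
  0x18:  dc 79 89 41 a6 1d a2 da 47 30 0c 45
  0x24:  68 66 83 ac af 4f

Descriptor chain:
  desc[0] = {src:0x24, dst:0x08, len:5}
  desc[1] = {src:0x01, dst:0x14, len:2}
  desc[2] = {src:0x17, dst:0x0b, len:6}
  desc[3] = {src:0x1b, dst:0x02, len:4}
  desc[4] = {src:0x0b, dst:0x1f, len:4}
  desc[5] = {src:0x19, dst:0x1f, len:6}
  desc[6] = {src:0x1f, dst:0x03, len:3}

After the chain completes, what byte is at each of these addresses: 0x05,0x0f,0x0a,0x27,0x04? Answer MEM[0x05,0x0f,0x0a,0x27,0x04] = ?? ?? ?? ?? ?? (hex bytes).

MEM[0x05,0x0f,0x0a,0x27,0x04] = 41 41 83 ac 89

#0 dst[0x08+5] := {0x68,0x66,0x83,0xac,0xaf}
#1 dst[0x14+2] := {0x24,0xb2}
#2 dst[0x0b+6] := {0x2a,0xdc,0x79,0x89,0x41,0xa6}
#3 dst[0x02+4] := {0x41,0xa6,0x1d,0xa2}
#4 dst[0x1f+4] := {0x2a,0xdc,0x79,0x89}
#5 dst[0x1f+6] := {0x79,0x89,0x41,0xa6,0x1d,0xa2}
#6 dst[0x03+3] := {0x79,0x89,0x41}
query mem[0x05]=0x41, mem[0x0f]=0x41, mem[0x0a]=0x83, mem[0x27]=0xac, mem[0x04]=0x89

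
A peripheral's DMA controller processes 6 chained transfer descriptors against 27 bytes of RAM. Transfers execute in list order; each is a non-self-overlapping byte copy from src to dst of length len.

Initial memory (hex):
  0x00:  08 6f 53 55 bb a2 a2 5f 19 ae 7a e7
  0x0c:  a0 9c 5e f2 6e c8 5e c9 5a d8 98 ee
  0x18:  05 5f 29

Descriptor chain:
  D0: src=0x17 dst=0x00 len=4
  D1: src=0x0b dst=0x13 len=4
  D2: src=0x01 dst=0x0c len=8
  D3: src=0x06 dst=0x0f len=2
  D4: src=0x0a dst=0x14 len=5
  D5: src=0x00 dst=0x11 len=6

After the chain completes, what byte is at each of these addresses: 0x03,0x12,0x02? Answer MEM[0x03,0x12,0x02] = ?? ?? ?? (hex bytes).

[0] 0x17->0x00 len=4 : ee 05 5f 29
[1] 0x0b->0x13 len=4 : e7 a0 9c 5e
[2] 0x01->0x0c len=8 : 05 5f 29 bb a2 a2 5f 19
[3] 0x06->0x0f len=2 : a2 5f
[4] 0x0a->0x14 len=5 : 7a e7 05 5f 29
[5] 0x00->0x11 len=6 : ee 05 5f 29 bb a2
query mem[0x03]=0x29, mem[0x12]=0x05, mem[0x02]=0x5f

MEM[0x03,0x12,0x02] = 29 05 5f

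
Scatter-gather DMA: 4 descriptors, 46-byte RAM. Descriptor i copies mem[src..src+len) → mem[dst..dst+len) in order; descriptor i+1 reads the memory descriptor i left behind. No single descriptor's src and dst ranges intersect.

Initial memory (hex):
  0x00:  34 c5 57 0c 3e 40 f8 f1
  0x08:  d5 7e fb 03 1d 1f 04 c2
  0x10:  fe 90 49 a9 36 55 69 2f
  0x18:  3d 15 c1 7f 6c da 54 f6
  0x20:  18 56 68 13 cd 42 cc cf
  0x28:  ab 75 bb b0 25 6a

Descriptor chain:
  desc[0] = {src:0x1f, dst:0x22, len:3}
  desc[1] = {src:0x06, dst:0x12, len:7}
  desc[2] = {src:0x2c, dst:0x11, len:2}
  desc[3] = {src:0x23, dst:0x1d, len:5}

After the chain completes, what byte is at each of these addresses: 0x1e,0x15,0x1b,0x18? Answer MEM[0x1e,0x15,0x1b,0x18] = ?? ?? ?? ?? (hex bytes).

MEM[0x1e,0x15,0x1b,0x18] = 56 7e 7f 1d

#0 dst[0x22+3] := {0xf6,0x18,0x56}
#1 dst[0x12+7] := {0xf8,0xf1,0xd5,0x7e,0xfb,0x03,0x1d}
#2 dst[0x11+2] := {0x25,0x6a}
#3 dst[0x1d+5] := {0x18,0x56,0x42,0xcc,0xcf}
query mem[0x1e]=0x56, mem[0x15]=0x7e, mem[0x1b]=0x7f, mem[0x18]=0x1d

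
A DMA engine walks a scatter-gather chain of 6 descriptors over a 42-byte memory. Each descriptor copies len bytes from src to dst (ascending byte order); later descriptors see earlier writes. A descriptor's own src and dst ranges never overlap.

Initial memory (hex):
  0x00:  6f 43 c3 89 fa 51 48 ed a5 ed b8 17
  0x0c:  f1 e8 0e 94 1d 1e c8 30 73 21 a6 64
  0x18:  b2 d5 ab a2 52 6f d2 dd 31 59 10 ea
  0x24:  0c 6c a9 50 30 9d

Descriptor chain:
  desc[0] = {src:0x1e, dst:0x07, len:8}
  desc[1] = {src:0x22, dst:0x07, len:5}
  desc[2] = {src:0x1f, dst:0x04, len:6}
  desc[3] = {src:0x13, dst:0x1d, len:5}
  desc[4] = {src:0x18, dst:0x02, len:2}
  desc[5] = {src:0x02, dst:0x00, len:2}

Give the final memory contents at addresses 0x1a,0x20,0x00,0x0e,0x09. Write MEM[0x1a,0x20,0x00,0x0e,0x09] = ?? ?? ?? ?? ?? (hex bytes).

MEM[0x1a,0x20,0x00,0x0e,0x09] = ab a6 b2 6c 0c

  after D0: wrote 8B at 0x07 = d2dd315910ea0c6c
  after D1: wrote 5B at 0x07 = 10ea0c6ca9
  after D2: wrote 6B at 0x04 = dd315910ea0c
  after D3: wrote 5B at 0x1d = 307321a664
  after D4: wrote 2B at 0x02 = b2d5
  after D5: wrote 2B at 0x00 = b2d5
query mem[0x1a]=0xab, mem[0x20]=0xa6, mem[0x00]=0xb2, mem[0x0e]=0x6c, mem[0x09]=0x0c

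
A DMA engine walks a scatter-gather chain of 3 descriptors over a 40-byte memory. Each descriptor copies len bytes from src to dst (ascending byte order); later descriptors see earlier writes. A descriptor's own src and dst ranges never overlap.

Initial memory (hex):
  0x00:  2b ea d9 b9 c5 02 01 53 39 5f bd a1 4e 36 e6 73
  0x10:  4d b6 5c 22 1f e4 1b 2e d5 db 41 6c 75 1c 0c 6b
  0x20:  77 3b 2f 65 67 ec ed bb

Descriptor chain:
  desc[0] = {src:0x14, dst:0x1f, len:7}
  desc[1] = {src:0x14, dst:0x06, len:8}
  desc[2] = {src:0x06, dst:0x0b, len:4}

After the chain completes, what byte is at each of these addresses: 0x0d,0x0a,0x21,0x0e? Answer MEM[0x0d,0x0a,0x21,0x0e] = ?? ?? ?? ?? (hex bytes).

MEM[0x0d,0x0a,0x21,0x0e] = 1b d5 1b 2e

D0: mem[0x1f..0x25] <- [1f e4 1b 2e d5 db 41]
D1: mem[0x06..0x0d] <- [1f e4 1b 2e d5 db 41 6c]
D2: mem[0x0b..0x0e] <- [1f e4 1b 2e]
query mem[0x0d]=0x1b, mem[0x0a]=0xd5, mem[0x21]=0x1b, mem[0x0e]=0x2e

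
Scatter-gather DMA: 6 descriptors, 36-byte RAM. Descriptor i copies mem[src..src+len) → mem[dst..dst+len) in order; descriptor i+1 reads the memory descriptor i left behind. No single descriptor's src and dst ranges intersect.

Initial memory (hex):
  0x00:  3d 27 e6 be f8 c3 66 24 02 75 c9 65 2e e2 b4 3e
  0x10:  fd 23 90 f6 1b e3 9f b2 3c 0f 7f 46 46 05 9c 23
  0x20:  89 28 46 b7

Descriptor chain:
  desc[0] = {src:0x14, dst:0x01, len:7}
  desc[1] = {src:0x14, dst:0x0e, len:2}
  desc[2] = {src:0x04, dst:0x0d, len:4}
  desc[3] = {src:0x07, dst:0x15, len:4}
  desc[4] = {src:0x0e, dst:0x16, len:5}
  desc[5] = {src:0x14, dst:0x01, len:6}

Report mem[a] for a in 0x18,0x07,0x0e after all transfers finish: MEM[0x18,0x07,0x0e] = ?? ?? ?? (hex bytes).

MEM[0x18,0x07,0x0e] = 7f 7f 3c

[0] 0x14->0x01 len=7 : 1b e3 9f b2 3c 0f 7f
[1] 0x14->0x0e len=2 : 1b e3
[2] 0x04->0x0d len=4 : b2 3c 0f 7f
[3] 0x07->0x15 len=4 : 7f 02 75 c9
[4] 0x0e->0x16 len=5 : 3c 0f 7f 23 90
[5] 0x14->0x01 len=6 : 1b 7f 3c 0f 7f 23
query mem[0x18]=0x7f, mem[0x07]=0x7f, mem[0x0e]=0x3c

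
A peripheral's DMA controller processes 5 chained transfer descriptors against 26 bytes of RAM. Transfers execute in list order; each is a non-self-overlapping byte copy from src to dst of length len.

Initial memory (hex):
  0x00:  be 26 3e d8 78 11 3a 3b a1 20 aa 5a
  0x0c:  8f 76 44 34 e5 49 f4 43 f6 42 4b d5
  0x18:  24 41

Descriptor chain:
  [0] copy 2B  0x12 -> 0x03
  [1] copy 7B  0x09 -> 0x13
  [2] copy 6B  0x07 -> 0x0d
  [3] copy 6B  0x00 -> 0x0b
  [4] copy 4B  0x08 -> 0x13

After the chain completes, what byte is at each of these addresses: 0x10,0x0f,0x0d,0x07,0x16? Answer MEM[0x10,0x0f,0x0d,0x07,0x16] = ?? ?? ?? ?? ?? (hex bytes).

  after D0: wrote 2B at 0x03 = f443
  after D1: wrote 7B at 0x13 = 20aa5a8f764434
  after D2: wrote 6B at 0x0d = 3ba120aa5a8f
  after D3: wrote 6B at 0x0b = be263ef44311
  after D4: wrote 4B at 0x13 = a120aabe
query mem[0x10]=0x11, mem[0x0f]=0x43, mem[0x0d]=0x3e, mem[0x07]=0x3b, mem[0x16]=0xbe

MEM[0x10,0x0f,0x0d,0x07,0x16] = 11 43 3e 3b be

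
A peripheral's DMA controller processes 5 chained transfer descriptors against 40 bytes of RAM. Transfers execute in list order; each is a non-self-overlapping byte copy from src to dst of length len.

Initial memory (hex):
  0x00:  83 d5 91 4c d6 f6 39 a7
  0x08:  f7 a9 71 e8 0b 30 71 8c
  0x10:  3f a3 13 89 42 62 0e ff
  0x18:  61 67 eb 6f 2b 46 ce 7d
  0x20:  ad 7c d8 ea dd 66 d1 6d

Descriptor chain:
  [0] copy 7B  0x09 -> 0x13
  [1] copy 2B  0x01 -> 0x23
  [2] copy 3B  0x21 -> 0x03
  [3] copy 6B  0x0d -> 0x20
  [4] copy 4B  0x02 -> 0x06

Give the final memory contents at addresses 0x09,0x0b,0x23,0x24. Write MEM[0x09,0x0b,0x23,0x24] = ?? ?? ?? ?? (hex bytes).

  after D0: wrote 7B at 0x13 = a971e80b30718c
  after D1: wrote 2B at 0x23 = d591
  after D2: wrote 3B at 0x03 = 7cd8d5
  after D3: wrote 6B at 0x20 = 30718c3fa313
  after D4: wrote 4B at 0x06 = 917cd8d5
query mem[0x09]=0xd5, mem[0x0b]=0xe8, mem[0x23]=0x3f, mem[0x24]=0xa3

MEM[0x09,0x0b,0x23,0x24] = d5 e8 3f a3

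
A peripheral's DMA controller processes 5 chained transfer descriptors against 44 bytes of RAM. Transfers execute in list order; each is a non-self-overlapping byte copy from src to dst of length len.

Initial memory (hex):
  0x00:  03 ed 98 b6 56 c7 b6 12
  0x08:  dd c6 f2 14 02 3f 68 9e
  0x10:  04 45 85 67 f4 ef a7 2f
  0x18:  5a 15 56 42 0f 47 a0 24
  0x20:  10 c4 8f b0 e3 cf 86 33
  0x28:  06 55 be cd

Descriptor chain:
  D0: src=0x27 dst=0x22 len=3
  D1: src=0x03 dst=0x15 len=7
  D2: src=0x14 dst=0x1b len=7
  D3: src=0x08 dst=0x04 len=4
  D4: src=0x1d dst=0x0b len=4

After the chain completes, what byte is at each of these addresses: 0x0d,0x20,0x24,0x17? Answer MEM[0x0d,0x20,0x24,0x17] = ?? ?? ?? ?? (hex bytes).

D0: mem[0x22..0x24] <- [33 06 55]
D1: mem[0x15..0x1b] <- [b6 56 c7 b6 12 dd c6]
D2: mem[0x1b..0x21] <- [f4 b6 56 c7 b6 12 dd]
D3: mem[0x04..0x07] <- [dd c6 f2 14]
D4: mem[0x0b..0x0e] <- [56 c7 b6 12]
query mem[0x0d]=0xb6, mem[0x20]=0x12, mem[0x24]=0x55, mem[0x17]=0xc7

MEM[0x0d,0x20,0x24,0x17] = b6 12 55 c7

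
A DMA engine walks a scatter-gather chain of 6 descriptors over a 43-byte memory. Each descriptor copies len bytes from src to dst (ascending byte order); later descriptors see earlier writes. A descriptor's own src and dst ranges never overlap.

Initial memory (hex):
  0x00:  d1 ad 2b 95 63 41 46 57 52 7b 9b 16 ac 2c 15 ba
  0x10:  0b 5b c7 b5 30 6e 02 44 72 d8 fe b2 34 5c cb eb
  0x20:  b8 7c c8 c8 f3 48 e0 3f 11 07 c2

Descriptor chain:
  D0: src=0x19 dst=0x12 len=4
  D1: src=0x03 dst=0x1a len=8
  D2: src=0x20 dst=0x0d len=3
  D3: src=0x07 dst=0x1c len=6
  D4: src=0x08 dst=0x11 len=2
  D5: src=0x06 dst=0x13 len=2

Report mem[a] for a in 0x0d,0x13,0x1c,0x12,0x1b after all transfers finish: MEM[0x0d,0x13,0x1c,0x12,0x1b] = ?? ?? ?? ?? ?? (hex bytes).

[0] 0x19->0x12 len=4 : d8 fe b2 34
[1] 0x03->0x1a len=8 : 95 63 41 46 57 52 7b 9b
[2] 0x20->0x0d len=3 : 7b 9b c8
[3] 0x07->0x1c len=6 : 57 52 7b 9b 16 ac
[4] 0x08->0x11 len=2 : 52 7b
[5] 0x06->0x13 len=2 : 46 57
query mem[0x0d]=0x7b, mem[0x13]=0x46, mem[0x1c]=0x57, mem[0x12]=0x7b, mem[0x1b]=0x63

MEM[0x0d,0x13,0x1c,0x12,0x1b] = 7b 46 57 7b 63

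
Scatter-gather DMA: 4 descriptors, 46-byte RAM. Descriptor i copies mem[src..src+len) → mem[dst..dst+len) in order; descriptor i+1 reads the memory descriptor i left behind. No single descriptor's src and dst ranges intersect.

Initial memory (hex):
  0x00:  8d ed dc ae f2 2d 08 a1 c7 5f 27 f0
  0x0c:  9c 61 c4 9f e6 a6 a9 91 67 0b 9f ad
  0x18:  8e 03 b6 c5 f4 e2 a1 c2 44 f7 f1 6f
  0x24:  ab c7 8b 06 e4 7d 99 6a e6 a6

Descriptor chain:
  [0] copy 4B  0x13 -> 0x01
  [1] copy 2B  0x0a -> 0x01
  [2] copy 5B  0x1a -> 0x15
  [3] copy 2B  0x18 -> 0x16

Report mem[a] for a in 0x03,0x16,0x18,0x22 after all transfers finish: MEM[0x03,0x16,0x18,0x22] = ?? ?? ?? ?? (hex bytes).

MEM[0x03,0x16,0x18,0x22] = 0b e2 e2 f1

  after D0: wrote 4B at 0x01 = 91670b9f
  after D1: wrote 2B at 0x01 = 27f0
  after D2: wrote 5B at 0x15 = b6c5f4e2a1
  after D3: wrote 2B at 0x16 = e2a1
query mem[0x03]=0x0b, mem[0x16]=0xe2, mem[0x18]=0xe2, mem[0x22]=0xf1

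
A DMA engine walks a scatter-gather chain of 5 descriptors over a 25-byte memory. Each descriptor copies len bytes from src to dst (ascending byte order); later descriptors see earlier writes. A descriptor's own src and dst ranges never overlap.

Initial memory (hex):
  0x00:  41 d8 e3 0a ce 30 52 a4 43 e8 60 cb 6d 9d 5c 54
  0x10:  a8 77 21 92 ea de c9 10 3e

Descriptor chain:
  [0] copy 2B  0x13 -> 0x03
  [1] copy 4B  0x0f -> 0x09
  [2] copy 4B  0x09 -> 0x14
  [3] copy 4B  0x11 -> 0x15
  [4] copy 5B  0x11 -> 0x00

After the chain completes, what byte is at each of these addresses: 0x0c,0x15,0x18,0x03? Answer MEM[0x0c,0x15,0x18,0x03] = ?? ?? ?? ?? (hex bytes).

MEM[0x0c,0x15,0x18,0x03] = 21 77 54 54

D0: mem[0x03..0x04] <- [92 ea]
D1: mem[0x09..0x0c] <- [54 a8 77 21]
D2: mem[0x14..0x17] <- [54 a8 77 21]
D3: mem[0x15..0x18] <- [77 21 92 54]
D4: mem[0x00..0x04] <- [77 21 92 54 77]
query mem[0x0c]=0x21, mem[0x15]=0x77, mem[0x18]=0x54, mem[0x03]=0x54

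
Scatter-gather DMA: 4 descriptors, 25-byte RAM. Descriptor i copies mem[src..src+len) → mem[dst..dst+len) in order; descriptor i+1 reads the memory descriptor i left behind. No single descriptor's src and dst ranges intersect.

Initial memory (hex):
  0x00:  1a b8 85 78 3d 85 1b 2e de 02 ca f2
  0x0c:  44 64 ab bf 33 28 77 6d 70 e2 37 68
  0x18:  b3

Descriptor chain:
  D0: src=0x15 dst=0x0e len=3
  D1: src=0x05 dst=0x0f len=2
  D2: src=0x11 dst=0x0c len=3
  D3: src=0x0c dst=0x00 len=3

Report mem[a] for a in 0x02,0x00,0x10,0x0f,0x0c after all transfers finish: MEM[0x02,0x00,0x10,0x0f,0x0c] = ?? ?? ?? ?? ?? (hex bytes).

  after D0: wrote 3B at 0x0e = e23768
  after D1: wrote 2B at 0x0f = 851b
  after D2: wrote 3B at 0x0c = 28776d
  after D3: wrote 3B at 0x00 = 28776d
query mem[0x02]=0x6d, mem[0x00]=0x28, mem[0x10]=0x1b, mem[0x0f]=0x85, mem[0x0c]=0x28

MEM[0x02,0x00,0x10,0x0f,0x0c] = 6d 28 1b 85 28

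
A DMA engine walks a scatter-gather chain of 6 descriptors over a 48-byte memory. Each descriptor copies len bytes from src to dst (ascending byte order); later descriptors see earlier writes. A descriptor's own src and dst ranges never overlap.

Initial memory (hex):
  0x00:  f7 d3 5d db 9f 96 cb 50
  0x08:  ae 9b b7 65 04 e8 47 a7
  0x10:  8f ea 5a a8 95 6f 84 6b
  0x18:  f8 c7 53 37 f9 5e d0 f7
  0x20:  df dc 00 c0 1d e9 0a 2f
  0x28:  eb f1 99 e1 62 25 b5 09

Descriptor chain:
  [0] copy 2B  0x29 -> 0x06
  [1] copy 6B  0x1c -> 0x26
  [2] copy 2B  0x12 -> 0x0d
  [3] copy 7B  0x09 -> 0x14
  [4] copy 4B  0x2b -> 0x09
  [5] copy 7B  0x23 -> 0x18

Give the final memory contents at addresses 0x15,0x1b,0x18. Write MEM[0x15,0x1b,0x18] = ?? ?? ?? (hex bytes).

MEM[0x15,0x1b,0x18] = b7 f9 c0

#0 dst[0x06+2] := {0xf1,0x99}
#1 dst[0x26+6] := {0xf9,0x5e,0xd0,0xf7,0xdf,0xdc}
#2 dst[0x0d+2] := {0x5a,0xa8}
#3 dst[0x14+7] := {0x9b,0xb7,0x65,0x04,0x5a,0xa8,0xa7}
#4 dst[0x09+4] := {0xdc,0x62,0x25,0xb5}
#5 dst[0x18+7] := {0xc0,0x1d,0xe9,0xf9,0x5e,0xd0,0xf7}
query mem[0x15]=0xb7, mem[0x1b]=0xf9, mem[0x18]=0xc0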